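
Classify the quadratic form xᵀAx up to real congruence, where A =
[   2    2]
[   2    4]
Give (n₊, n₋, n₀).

step 0: pivot 2 → sign +
step 1: pivot 2 → sign +
signature = (2, 0, 0)

Answer: (2, 0, 0)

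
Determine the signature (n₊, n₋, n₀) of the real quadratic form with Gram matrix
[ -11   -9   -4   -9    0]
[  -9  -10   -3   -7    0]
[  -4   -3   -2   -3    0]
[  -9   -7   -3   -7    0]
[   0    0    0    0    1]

step 0: pivot -11 → sign −
step 1: pivot -29/11 → sign −
step 2: pivot -15/29 → sign −
step 3: pivot 3/5 → sign +
step 4: pivot 1 → sign +
signature = (2, 3, 0)

Answer: (2, 3, 0)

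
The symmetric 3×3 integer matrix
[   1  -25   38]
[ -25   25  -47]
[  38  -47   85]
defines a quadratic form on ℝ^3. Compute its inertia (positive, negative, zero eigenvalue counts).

Answer: (2, 1, 0)

Derivation:
step 0: pivot 1 → sign +
step 1: pivot -600 → sign −
step 2: pivot 3/200 → sign +
signature = (2, 1, 0)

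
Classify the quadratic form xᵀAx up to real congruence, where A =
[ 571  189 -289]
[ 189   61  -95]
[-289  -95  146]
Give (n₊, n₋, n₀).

Answer: (2, 1, 0)

Derivation:
step 0: pivot 571 → sign +
step 1: pivot -890/571 → sign −
step 2: pivot 3/445 → sign +
signature = (2, 1, 0)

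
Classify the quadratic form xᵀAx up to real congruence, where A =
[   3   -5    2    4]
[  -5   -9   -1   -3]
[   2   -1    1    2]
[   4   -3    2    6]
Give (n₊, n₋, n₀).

step 0: pivot 3 → sign +
step 1: pivot -52/3 → sign −
step 2: pivot -1/52 → sign −
step 3: pivot 3 → sign +
signature = (2, 2, 0)

Answer: (2, 2, 0)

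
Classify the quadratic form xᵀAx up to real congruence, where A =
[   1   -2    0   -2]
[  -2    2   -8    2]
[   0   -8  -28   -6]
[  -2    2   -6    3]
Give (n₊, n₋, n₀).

step 0: pivot 1 → sign +
step 1: pivot -2 → sign −
step 2: pivot 4 → sign +
step 3: row/col 3 already zero → sign 0
signature = (2, 1, 1)

Answer: (2, 1, 1)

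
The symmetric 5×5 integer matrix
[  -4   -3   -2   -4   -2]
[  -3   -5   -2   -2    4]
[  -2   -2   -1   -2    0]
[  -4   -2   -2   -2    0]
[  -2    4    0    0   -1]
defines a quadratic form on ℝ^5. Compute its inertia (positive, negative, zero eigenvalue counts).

Answer: (3, 2, 0)

Derivation:
step 0: pivot -4 → sign −
step 1: pivot -11/4 → sign −
step 2: pivot 1/11 → sign +
step 3: pivot 2 → sign +
step 4: pivot 3 → sign +
signature = (3, 2, 0)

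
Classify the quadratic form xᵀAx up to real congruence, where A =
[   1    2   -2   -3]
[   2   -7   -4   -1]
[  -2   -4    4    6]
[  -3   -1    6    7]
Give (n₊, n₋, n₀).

step 0: pivot 1 → sign +
step 1: pivot -11 → sign −
step 2: pivot 3/11 → sign +
step 3: row/col 3 already zero → sign 0
signature = (2, 1, 1)

Answer: (2, 1, 1)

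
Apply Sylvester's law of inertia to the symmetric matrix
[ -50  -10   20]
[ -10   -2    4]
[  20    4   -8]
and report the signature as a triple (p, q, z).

step 0: pivot -50 → sign −
step 1: row/col 1 already zero → sign 0
step 2: row/col 2 already zero → sign 0
signature = (0, 1, 2)

Answer: (0, 1, 2)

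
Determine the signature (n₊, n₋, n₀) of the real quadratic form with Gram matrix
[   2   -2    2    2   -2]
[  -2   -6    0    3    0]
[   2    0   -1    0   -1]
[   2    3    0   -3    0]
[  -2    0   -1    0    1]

Answer: (1, 4, 0)

Derivation:
step 0: pivot 2 → sign +
step 1: pivot -8 → sign −
step 2: pivot -5/2 → sign −
step 3: pivot -33/20 → sign −
step 4: pivot -2/11 → sign −
signature = (1, 4, 0)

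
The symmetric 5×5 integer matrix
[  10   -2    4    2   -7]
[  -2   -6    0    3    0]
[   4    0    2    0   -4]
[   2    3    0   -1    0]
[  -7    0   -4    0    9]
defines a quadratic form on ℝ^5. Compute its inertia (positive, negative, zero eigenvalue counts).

step 0: pivot 10 → sign +
step 1: pivot -32/5 → sign −
step 2: pivot 1/2 → sign +
step 3: pivot 1/8 → sign +
step 4: pivot -1/2 → sign −
signature = (3, 2, 0)

Answer: (3, 2, 0)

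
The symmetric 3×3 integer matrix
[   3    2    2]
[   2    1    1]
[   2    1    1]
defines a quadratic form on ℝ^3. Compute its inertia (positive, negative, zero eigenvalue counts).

step 0: pivot 3 → sign +
step 1: pivot -1/3 → sign −
step 2: row/col 2 already zero → sign 0
signature = (1, 1, 1)

Answer: (1, 1, 1)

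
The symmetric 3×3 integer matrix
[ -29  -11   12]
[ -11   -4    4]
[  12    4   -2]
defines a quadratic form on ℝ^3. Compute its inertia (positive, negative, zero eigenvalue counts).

Answer: (2, 1, 0)

Derivation:
step 0: pivot -29 → sign −
step 1: pivot 5/29 → sign +
step 2: pivot 6/5 → sign +
signature = (2, 1, 0)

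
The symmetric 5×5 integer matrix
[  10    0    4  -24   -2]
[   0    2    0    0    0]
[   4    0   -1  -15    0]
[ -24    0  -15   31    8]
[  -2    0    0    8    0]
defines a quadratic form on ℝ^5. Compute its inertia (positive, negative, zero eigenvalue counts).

Answer: (2, 2, 1)

Derivation:
step 0: pivot 10 → sign +
step 1: pivot 2 → sign +
step 2: pivot -13/5 → sign −
step 3: pivot -200/13 → sign −
step 4: row/col 4 already zero → sign 0
signature = (2, 2, 1)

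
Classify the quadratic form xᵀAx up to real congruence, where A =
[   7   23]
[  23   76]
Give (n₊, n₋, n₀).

Answer: (2, 0, 0)

Derivation:
step 0: pivot 7 → sign +
step 1: pivot 3/7 → sign +
signature = (2, 0, 0)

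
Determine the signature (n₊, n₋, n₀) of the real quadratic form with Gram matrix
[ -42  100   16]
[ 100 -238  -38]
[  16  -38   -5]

Answer: (2, 1, 0)

Derivation:
step 0: pivot -42 → sign −
step 1: pivot 2/21 → sign +
step 2: pivot 1 → sign +
signature = (2, 1, 0)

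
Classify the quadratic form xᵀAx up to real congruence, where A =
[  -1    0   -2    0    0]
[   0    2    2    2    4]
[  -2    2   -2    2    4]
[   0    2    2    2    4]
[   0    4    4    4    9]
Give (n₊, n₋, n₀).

Answer: (2, 1, 2)

Derivation:
step 0: pivot -1 → sign −
step 1: pivot 2 → sign +
step 2: pivot 1 → sign +
step 3: row/col 3 already zero → sign 0
step 4: row/col 4 already zero → sign 0
signature = (2, 1, 2)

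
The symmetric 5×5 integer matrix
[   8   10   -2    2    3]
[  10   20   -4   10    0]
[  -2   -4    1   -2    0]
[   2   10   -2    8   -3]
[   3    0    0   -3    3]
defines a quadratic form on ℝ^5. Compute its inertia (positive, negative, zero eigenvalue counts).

Answer: (3, 0, 2)

Derivation:
step 0: pivot 8 → sign +
step 1: pivot 15/2 → sign +
step 2: pivot 1/5 → sign +
step 3: row/col 3 already zero → sign 0
step 4: row/col 4 already zero → sign 0
signature = (3, 0, 2)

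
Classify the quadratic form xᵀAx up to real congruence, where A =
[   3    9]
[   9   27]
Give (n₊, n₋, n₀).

step 0: pivot 3 → sign +
step 1: row/col 1 already zero → sign 0
signature = (1, 0, 1)

Answer: (1, 0, 1)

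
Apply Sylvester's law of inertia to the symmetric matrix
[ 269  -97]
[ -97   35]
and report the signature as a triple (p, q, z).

step 0: pivot 269 → sign +
step 1: pivot 6/269 → sign +
signature = (2, 0, 0)

Answer: (2, 0, 0)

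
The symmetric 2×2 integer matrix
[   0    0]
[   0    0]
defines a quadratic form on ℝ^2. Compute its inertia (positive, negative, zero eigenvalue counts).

step 0: row/col 0 already zero → sign 0
step 1: row/col 1 already zero → sign 0
signature = (0, 0, 2)

Answer: (0, 0, 2)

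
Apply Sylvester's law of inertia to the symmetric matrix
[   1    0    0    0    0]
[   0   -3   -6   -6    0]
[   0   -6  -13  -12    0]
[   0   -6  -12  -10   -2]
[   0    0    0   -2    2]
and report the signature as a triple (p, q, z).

step 0: pivot 1 → sign +
step 1: pivot -3 → sign −
step 2: pivot -1 → sign −
step 3: pivot 2 → sign +
step 4: row/col 4 already zero → sign 0
signature = (2, 2, 1)

Answer: (2, 2, 1)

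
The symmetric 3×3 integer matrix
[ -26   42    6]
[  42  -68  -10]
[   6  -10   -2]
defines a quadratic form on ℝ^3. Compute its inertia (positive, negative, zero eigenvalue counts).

Answer: (0, 2, 1)

Derivation:
step 0: pivot -26 → sign −
step 1: pivot -2/13 → sign −
step 2: row/col 2 already zero → sign 0
signature = (0, 2, 1)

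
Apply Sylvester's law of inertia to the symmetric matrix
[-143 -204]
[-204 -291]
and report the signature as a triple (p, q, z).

Answer: (1, 1, 0)

Derivation:
step 0: pivot -143 → sign −
step 1: pivot 3/143 → sign +
signature = (1, 1, 0)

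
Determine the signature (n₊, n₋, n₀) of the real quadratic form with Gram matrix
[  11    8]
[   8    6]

Answer: (2, 0, 0)

Derivation:
step 0: pivot 11 → sign +
step 1: pivot 2/11 → sign +
signature = (2, 0, 0)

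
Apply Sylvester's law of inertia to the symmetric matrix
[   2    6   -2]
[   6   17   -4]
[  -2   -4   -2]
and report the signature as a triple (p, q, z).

Answer: (1, 1, 1)

Derivation:
step 0: pivot 2 → sign +
step 1: pivot -1 → sign −
step 2: row/col 2 already zero → sign 0
signature = (1, 1, 1)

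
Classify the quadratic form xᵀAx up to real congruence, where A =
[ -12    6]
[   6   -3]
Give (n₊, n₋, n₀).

Answer: (0, 1, 1)

Derivation:
step 0: pivot -12 → sign −
step 1: row/col 1 already zero → sign 0
signature = (0, 1, 1)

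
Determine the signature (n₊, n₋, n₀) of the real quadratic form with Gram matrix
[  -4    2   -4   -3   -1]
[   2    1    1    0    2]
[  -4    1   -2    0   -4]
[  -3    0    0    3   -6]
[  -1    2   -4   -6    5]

Answer: (3, 1, 1)

Derivation:
step 0: pivot -4 → sign −
step 1: pivot 2 → sign +
step 2: pivot 3/2 → sign +
step 3: pivot 3/4 → sign +
step 4: row/col 4 already zero → sign 0
signature = (3, 1, 1)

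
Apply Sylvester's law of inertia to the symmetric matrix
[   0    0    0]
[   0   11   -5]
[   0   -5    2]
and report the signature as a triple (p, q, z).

step 0: pivot 11 → sign +
step 1: pivot -3/11 → sign −
step 2: row/col 2 already zero → sign 0
signature = (1, 1, 1)

Answer: (1, 1, 1)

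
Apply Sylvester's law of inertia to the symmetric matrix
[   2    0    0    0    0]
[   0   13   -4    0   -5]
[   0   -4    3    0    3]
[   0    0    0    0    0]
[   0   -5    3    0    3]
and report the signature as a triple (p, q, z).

step 0: pivot 2 → sign +
step 1: pivot 13 → sign +
step 2: pivot 23/13 → sign +
step 3: pivot -3/23 → sign −
step 4: row/col 4 already zero → sign 0
signature = (3, 1, 1)

Answer: (3, 1, 1)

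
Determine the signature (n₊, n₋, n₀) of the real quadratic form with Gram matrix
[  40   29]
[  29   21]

step 0: pivot 40 → sign +
step 1: pivot -1/40 → sign −
signature = (1, 1, 0)

Answer: (1, 1, 0)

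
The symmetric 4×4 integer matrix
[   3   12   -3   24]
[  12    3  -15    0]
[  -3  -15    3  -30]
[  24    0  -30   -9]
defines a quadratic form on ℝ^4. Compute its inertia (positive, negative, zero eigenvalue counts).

step 0: pivot 3 → sign +
step 1: pivot -45 → sign −
step 2: pivot 1/5 → sign +
step 3: pivot 3 → sign +
signature = (3, 1, 0)

Answer: (3, 1, 0)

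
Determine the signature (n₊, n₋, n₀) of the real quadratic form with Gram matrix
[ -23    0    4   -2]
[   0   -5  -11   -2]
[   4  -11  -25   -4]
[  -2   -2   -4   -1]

step 0: pivot -23 → sign −
step 1: pivot -5 → sign −
step 2: pivot -12/115 → sign −
step 3: row/col 3 already zero → sign 0
signature = (0, 3, 1)

Answer: (0, 3, 1)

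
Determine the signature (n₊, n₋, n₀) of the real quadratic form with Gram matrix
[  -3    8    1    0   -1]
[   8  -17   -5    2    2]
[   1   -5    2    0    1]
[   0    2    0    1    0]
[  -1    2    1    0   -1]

step 0: pivot -3 → sign −
step 1: pivot 13/3 → sign +
step 2: pivot 14/13 → sign +
step 3: pivot -1 → sign −
step 4: pivot -6/7 → sign −
signature = (2, 3, 0)

Answer: (2, 3, 0)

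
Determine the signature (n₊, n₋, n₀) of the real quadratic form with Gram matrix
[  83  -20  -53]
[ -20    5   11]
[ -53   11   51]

step 0: pivot 83 → sign +
step 1: pivot 15/83 → sign +
step 2: pivot -1/5 → sign −
signature = (2, 1, 0)

Answer: (2, 1, 0)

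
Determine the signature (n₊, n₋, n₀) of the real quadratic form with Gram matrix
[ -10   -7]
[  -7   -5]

Answer: (0, 2, 0)

Derivation:
step 0: pivot -10 → sign −
step 1: pivot -1/10 → sign −
signature = (0, 2, 0)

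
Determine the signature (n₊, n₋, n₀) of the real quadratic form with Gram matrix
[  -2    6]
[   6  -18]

Answer: (0, 1, 1)

Derivation:
step 0: pivot -2 → sign −
step 1: row/col 1 already zero → sign 0
signature = (0, 1, 1)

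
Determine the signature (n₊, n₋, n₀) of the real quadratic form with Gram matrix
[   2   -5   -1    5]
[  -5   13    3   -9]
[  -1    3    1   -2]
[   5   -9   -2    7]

step 0: pivot 2 → sign +
step 1: pivot 1/2 → sign +
step 2: pivot -30 → sign −
step 3: pivot 3/10 → sign +
signature = (3, 1, 0)

Answer: (3, 1, 0)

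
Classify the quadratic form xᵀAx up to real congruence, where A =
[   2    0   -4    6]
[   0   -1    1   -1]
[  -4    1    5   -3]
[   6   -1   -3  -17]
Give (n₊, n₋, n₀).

step 0: pivot 2 → sign +
step 1: pivot -1 → sign −
step 2: pivot -2 → sign −
step 3: pivot -2 → sign −
signature = (1, 3, 0)

Answer: (1, 3, 0)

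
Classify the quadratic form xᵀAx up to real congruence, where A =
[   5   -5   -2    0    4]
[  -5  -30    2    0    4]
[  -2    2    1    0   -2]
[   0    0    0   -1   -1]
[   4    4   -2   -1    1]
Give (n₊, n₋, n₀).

Answer: (2, 3, 0)

Derivation:
step 0: pivot 5 → sign +
step 1: pivot -35 → sign −
step 2: pivot 1/5 → sign +
step 3: pivot -1 → sign −
step 4: pivot -6/35 → sign −
signature = (2, 3, 0)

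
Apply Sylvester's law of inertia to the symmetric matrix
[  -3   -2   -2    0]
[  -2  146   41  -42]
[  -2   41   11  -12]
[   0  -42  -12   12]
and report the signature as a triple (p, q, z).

Answer: (2, 1, 1)

Derivation:
step 0: pivot -3 → sign −
step 1: pivot 442/3 → sign +
step 2: pivot 75/442 → sign +
step 3: row/col 3 already zero → sign 0
signature = (2, 1, 1)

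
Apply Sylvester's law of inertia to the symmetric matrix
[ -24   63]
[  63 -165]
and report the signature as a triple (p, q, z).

Answer: (1, 1, 0)

Derivation:
step 0: pivot -24 → sign −
step 1: pivot 3/8 → sign +
signature = (1, 1, 0)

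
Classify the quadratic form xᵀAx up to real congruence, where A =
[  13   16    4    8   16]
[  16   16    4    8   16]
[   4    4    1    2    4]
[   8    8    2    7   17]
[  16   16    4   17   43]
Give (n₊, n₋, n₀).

step 0: pivot 13 → sign +
step 1: pivot -48/13 → sign −
step 2: pivot 3 → sign +
step 3: row/col 3 already zero → sign 0
step 4: row/col 4 already zero → sign 0
signature = (2, 1, 2)

Answer: (2, 1, 2)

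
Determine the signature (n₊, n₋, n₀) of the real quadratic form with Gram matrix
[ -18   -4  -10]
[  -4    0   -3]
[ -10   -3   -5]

Answer: (1, 2, 0)

Derivation:
step 0: pivot -18 → sign −
step 1: pivot 8/9 → sign +
step 2: pivot -1/8 → sign −
signature = (1, 2, 0)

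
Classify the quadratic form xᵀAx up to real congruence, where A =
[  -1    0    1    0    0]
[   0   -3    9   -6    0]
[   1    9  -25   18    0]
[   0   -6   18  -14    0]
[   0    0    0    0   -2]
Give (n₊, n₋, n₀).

step 0: pivot -1 → sign −
step 1: pivot -3 → sign −
step 2: pivot 3 → sign +
step 3: pivot -2 → sign −
step 4: pivot -2 → sign −
signature = (1, 4, 0)

Answer: (1, 4, 0)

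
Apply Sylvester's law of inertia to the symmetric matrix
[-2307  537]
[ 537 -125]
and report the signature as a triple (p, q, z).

step 0: pivot -2307 → sign −
step 1: pivot -2/769 → sign −
signature = (0, 2, 0)

Answer: (0, 2, 0)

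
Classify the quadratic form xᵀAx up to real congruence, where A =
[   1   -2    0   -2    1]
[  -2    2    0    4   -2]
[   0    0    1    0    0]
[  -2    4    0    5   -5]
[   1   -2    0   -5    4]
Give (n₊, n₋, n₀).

step 0: pivot 1 → sign +
step 1: pivot -2 → sign −
step 2: pivot 1 → sign +
step 3: pivot 1 → sign +
step 4: pivot -6 → sign −
signature = (3, 2, 0)

Answer: (3, 2, 0)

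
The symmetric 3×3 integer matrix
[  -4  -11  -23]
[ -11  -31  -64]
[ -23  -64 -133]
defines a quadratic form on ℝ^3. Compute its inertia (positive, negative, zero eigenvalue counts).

Answer: (0, 2, 1)

Derivation:
step 0: pivot -4 → sign −
step 1: pivot -3/4 → sign −
step 2: row/col 2 already zero → sign 0
signature = (0, 2, 1)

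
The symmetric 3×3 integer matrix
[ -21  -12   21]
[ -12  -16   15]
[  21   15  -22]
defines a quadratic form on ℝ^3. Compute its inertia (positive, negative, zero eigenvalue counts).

step 0: pivot -21 → sign −
step 1: pivot -64/7 → sign −
step 2: pivot -1/64 → sign −
signature = (0, 3, 0)

Answer: (0, 3, 0)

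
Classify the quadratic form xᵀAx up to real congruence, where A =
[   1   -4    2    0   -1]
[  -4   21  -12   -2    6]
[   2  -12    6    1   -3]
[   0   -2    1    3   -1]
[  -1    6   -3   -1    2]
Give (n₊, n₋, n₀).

step 0: pivot 1 → sign +
step 1: pivot 5 → sign +
step 2: pivot -6/5 → sign −
step 3: pivot 5/2 → sign +
step 4: pivot 2/5 → sign +
signature = (4, 1, 0)

Answer: (4, 1, 0)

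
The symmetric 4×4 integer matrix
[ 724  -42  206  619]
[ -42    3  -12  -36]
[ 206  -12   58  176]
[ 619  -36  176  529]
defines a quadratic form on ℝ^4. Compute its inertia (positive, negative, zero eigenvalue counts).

step 0: pivot 724 → sign +
step 1: pivot 102/181 → sign +
step 2: pivot -21/34 → sign −
step 3: pivot -3/14 → sign −
signature = (2, 2, 0)

Answer: (2, 2, 0)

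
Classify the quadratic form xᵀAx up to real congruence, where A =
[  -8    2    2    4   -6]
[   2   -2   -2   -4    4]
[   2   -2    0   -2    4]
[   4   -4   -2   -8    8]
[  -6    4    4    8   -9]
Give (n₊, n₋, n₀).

step 0: pivot -8 → sign −
step 1: pivot -3/2 → sign −
step 2: pivot 2 → sign +
step 3: pivot -2 → sign −
step 4: pivot -1/3 → sign −
signature = (1, 4, 0)

Answer: (1, 4, 0)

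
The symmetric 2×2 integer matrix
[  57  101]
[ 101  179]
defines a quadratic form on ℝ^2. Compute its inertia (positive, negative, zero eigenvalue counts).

Answer: (2, 0, 0)

Derivation:
step 0: pivot 57 → sign +
step 1: pivot 2/57 → sign +
signature = (2, 0, 0)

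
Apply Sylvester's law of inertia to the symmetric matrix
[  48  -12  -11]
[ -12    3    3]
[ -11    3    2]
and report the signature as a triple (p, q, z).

step 0: pivot 48 → sign +
step 1: pivot -25/48 → sign −
step 2: pivot 3/25 → sign +
signature = (2, 1, 0)

Answer: (2, 1, 0)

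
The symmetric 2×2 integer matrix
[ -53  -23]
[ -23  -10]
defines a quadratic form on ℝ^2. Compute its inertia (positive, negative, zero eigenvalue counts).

step 0: pivot -53 → sign −
step 1: pivot -1/53 → sign −
signature = (0, 2, 0)

Answer: (0, 2, 0)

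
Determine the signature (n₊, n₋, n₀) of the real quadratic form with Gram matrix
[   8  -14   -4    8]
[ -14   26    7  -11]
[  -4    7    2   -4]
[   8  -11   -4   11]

Answer: (2, 1, 1)

Derivation:
step 0: pivot 8 → sign +
step 1: pivot 3/2 → sign +
step 2: pivot -3 → sign −
step 3: row/col 3 already zero → sign 0
signature = (2, 1, 1)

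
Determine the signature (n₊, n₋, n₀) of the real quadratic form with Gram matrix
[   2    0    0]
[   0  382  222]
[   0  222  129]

Answer: (2, 1, 0)

Derivation:
step 0: pivot 2 → sign +
step 1: pivot 382 → sign +
step 2: pivot -3/191 → sign −
signature = (2, 1, 0)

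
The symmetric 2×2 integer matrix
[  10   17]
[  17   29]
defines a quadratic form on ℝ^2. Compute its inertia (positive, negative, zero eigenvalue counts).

Answer: (2, 0, 0)

Derivation:
step 0: pivot 10 → sign +
step 1: pivot 1/10 → sign +
signature = (2, 0, 0)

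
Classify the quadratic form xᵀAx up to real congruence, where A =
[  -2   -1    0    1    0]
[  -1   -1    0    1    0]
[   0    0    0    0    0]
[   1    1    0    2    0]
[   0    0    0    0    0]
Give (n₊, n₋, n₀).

Answer: (1, 2, 2)

Derivation:
step 0: pivot -2 → sign −
step 1: pivot -1/2 → sign −
step 2: pivot 3 → sign +
step 3: row/col 3 already zero → sign 0
step 4: row/col 4 already zero → sign 0
signature = (1, 2, 2)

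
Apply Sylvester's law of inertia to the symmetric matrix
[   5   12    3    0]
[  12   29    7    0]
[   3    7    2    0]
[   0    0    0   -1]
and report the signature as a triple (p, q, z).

step 0: pivot 5 → sign +
step 1: pivot 1/5 → sign +
step 2: pivot -1 → sign −
step 3: row/col 3 already zero → sign 0
signature = (2, 1, 1)

Answer: (2, 1, 1)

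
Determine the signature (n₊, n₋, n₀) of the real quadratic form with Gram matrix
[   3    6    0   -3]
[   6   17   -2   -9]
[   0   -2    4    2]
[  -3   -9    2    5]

Answer: (3, 0, 1)

Derivation:
step 0: pivot 3 → sign +
step 1: pivot 5 → sign +
step 2: pivot 16/5 → sign +
step 3: row/col 3 already zero → sign 0
signature = (3, 0, 1)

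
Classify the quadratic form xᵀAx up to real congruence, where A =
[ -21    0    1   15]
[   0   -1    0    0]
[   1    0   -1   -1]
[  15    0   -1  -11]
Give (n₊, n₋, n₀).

step 0: pivot -21 → sign −
step 1: pivot -1 → sign −
step 2: pivot -20/21 → sign −
step 3: pivot -1/5 → sign −
signature = (0, 4, 0)

Answer: (0, 4, 0)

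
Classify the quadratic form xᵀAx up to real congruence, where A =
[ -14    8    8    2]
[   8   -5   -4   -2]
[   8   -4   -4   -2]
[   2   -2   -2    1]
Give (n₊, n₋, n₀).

Answer: (1, 2, 1)

Derivation:
step 0: pivot -14 → sign −
step 1: pivot -3/7 → sign −
step 2: pivot 4/3 → sign +
step 3: row/col 3 already zero → sign 0
signature = (1, 2, 1)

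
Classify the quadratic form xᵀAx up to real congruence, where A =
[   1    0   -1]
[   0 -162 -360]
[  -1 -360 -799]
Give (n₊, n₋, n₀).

Answer: (1, 1, 1)

Derivation:
step 0: pivot 1 → sign +
step 1: pivot -162 → sign −
step 2: row/col 2 already zero → sign 0
signature = (1, 1, 1)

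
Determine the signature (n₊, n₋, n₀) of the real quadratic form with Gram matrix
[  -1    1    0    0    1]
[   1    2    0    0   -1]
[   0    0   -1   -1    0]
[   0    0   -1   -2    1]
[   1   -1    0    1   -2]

Answer: (1, 3, 1)

Derivation:
step 0: pivot -1 → sign −
step 1: pivot 3 → sign +
step 2: pivot -1 → sign −
step 3: pivot -1 → sign −
step 4: row/col 4 already zero → sign 0
signature = (1, 3, 1)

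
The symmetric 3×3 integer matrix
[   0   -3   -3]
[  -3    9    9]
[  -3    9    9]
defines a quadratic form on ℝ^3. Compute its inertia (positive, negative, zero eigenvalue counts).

step 0: pivot 9 → sign +
step 1: pivot -1 → sign −
step 2: row/col 2 already zero → sign 0
signature = (1, 1, 1)

Answer: (1, 1, 1)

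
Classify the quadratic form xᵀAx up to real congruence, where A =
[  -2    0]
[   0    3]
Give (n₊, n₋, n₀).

Answer: (1, 1, 0)

Derivation:
step 0: pivot -2 → sign −
step 1: pivot 3 → sign +
signature = (1, 1, 0)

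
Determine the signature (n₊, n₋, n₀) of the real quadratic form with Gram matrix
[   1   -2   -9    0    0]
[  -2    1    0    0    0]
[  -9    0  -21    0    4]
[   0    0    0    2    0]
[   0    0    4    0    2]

step 0: pivot 1 → sign +
step 1: pivot -3 → sign −
step 2: pivot 6 → sign +
step 3: pivot 2 → sign +
step 4: pivot -2/3 → sign −
signature = (3, 2, 0)

Answer: (3, 2, 0)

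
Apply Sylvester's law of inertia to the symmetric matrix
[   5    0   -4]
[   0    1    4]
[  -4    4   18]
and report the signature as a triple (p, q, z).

Answer: (2, 1, 0)

Derivation:
step 0: pivot 5 → sign +
step 1: pivot 1 → sign +
step 2: pivot -6/5 → sign −
signature = (2, 1, 0)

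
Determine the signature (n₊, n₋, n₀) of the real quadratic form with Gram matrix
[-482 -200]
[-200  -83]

Answer: (0, 2, 0)

Derivation:
step 0: pivot -482 → sign −
step 1: pivot -3/241 → sign −
signature = (0, 2, 0)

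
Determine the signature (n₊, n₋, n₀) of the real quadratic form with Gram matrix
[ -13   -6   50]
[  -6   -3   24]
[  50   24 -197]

Answer: (0, 3, 0)

Derivation:
step 0: pivot -13 → sign −
step 1: pivot -3/13 → sign −
step 2: pivot -1 → sign −
signature = (0, 3, 0)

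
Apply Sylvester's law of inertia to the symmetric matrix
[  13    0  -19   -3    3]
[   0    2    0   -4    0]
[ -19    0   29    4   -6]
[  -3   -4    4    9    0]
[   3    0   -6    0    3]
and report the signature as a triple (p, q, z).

step 0: pivot 13 → sign +
step 1: pivot 2 → sign +
step 2: pivot 16/13 → sign +
step 3: pivot 3/16 → sign +
step 4: row/col 4 already zero → sign 0
signature = (4, 0, 1)

Answer: (4, 0, 1)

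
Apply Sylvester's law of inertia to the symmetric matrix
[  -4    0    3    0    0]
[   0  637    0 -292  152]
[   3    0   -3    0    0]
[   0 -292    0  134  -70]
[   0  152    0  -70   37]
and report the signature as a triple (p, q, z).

step 0: pivot -4 → sign −
step 1: pivot 637 → sign +
step 2: pivot -3/4 → sign −
step 3: pivot 94/637 → sign +
step 4: pivot 1/47 → sign +
signature = (3, 2, 0)

Answer: (3, 2, 0)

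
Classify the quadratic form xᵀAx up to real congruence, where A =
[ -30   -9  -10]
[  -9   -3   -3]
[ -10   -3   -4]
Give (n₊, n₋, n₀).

Answer: (0, 3, 0)

Derivation:
step 0: pivot -30 → sign −
step 1: pivot -3/10 → sign −
step 2: pivot -2/3 → sign −
signature = (0, 3, 0)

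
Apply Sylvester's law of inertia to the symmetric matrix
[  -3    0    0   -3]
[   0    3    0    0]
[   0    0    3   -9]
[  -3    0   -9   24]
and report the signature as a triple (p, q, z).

Answer: (2, 1, 1)

Derivation:
step 0: pivot -3 → sign −
step 1: pivot 3 → sign +
step 2: pivot 3 → sign +
step 3: row/col 3 already zero → sign 0
signature = (2, 1, 1)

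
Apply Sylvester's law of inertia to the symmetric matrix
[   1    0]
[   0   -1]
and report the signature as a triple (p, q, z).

step 0: pivot 1 → sign +
step 1: pivot -1 → sign −
signature = (1, 1, 0)

Answer: (1, 1, 0)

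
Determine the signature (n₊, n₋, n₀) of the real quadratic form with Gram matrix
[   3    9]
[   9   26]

step 0: pivot 3 → sign +
step 1: pivot -1 → sign −
signature = (1, 1, 0)

Answer: (1, 1, 0)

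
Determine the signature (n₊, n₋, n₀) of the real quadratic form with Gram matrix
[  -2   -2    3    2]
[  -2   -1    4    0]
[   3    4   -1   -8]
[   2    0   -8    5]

Answer: (2, 2, 0)

Derivation:
step 0: pivot -2 → sign −
step 1: pivot 1 → sign +
step 2: pivot 5/2 → sign +
step 3: pivot -3/5 → sign −
signature = (2, 2, 0)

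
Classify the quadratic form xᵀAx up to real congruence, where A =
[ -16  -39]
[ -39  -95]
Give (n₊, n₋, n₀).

Answer: (1, 1, 0)

Derivation:
step 0: pivot -16 → sign −
step 1: pivot 1/16 → sign +
signature = (1, 1, 0)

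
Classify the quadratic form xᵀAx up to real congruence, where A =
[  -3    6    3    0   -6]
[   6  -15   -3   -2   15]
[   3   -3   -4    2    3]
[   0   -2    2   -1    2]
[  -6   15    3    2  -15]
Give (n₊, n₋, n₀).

step 0: pivot -3 → sign −
step 1: pivot -3 → sign −
step 2: pivot 2 → sign +
step 3: pivot 1/3 → sign +
step 4: row/col 4 already zero → sign 0
signature = (2, 2, 1)

Answer: (2, 2, 1)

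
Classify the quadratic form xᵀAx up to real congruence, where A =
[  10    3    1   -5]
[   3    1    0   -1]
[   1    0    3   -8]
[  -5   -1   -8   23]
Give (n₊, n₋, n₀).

step 0: pivot 10 → sign +
step 1: pivot 1/10 → sign +
step 2: pivot 2 → sign +
step 3: row/col 3 already zero → sign 0
signature = (3, 0, 1)

Answer: (3, 0, 1)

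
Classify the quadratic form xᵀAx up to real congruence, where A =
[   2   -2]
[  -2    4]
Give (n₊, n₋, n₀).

Answer: (2, 0, 0)

Derivation:
step 0: pivot 2 → sign +
step 1: pivot 2 → sign +
signature = (2, 0, 0)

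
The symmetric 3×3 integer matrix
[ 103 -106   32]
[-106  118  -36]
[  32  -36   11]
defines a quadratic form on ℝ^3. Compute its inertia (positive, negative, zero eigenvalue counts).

step 0: pivot 103 → sign +
step 1: pivot 918/103 → sign +
step 2: pivot 1/459 → sign +
signature = (3, 0, 0)

Answer: (3, 0, 0)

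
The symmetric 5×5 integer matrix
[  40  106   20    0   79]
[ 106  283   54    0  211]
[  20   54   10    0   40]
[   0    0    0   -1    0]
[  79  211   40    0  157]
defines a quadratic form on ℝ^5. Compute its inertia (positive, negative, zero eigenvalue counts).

Answer: (2, 3, 0)

Derivation:
step 0: pivot 40 → sign +
step 1: pivot 21/10 → sign +
step 2: pivot -10/21 → sign −
step 3: pivot -1 → sign −
step 4: pivot -3/20 → sign −
signature = (2, 3, 0)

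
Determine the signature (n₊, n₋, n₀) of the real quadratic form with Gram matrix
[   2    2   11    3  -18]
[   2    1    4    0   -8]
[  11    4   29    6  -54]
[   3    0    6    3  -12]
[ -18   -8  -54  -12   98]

step 0: pivot 2 → sign +
step 1: pivot -1 → sign −
step 2: pivot 35/2 → sign +
step 3: pivot 6/5 → sign +
step 4: pivot 2/7 → sign +
signature = (4, 1, 0)

Answer: (4, 1, 0)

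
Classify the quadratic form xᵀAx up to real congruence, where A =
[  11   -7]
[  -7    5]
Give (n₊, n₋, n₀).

Answer: (2, 0, 0)

Derivation:
step 0: pivot 11 → sign +
step 1: pivot 6/11 → sign +
signature = (2, 0, 0)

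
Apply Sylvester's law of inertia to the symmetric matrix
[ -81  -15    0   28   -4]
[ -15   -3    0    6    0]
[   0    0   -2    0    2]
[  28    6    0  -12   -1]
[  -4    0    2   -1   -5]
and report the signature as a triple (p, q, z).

step 0: pivot -81 → sign −
step 1: pivot -2/9 → sign −
step 2: pivot -2 → sign −
step 3: pivot 2/3 → sign +
step 4: pivot -1/2 → sign −
signature = (1, 4, 0)

Answer: (1, 4, 0)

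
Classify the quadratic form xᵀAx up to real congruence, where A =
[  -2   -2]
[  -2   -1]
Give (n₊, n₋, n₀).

Answer: (1, 1, 0)

Derivation:
step 0: pivot -2 → sign −
step 1: pivot 1 → sign +
signature = (1, 1, 0)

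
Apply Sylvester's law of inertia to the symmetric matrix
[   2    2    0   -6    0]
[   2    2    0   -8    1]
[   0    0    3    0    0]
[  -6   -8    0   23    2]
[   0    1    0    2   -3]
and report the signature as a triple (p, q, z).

step 0: pivot 2 → sign +
step 1: pivot 3 → sign +
step 2: pivot 5 → sign +
step 3: pivot -4/5 → sign −
step 4: pivot 1/4 → sign +
signature = (4, 1, 0)

Answer: (4, 1, 0)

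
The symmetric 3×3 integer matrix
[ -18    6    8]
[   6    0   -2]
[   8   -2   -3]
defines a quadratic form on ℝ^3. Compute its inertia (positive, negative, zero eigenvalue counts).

step 0: pivot -18 → sign −
step 1: pivot 2 → sign +
step 2: pivot 1/3 → sign +
signature = (2, 1, 0)

Answer: (2, 1, 0)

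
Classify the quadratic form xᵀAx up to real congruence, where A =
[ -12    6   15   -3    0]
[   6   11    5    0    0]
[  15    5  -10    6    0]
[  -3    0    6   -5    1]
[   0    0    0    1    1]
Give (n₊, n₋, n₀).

step 0: pivot -12 → sign −
step 1: pivot 14 → sign +
step 2: pivot -135/56 → sign −
step 3: pivot 14/15 → sign +
step 4: pivot -1/14 → sign −
signature = (2, 3, 0)

Answer: (2, 3, 0)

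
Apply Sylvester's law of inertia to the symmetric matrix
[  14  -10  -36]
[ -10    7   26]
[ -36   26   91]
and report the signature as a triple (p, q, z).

step 0: pivot 14 → sign +
step 1: pivot -1/7 → sign −
step 2: pivot -1 → sign −
signature = (1, 2, 0)

Answer: (1, 2, 0)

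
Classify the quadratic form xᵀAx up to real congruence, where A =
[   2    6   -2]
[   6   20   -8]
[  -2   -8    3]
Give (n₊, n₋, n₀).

step 0: pivot 2 → sign +
step 1: pivot 2 → sign +
step 2: pivot -1 → sign −
signature = (2, 1, 0)

Answer: (2, 1, 0)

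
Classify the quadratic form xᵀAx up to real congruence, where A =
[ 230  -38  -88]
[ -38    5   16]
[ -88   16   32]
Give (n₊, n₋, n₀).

step 0: pivot 230 → sign +
step 1: pivot -147/115 → sign −
step 2: row/col 2 already zero → sign 0
signature = (1, 1, 1)

Answer: (1, 1, 1)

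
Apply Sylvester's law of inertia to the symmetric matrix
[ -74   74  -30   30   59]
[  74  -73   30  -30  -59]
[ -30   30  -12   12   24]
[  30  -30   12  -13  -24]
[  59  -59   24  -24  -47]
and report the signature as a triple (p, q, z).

Answer: (2, 2, 1)

Derivation:
step 0: pivot -74 → sign −
step 1: pivot 1 → sign +
step 2: pivot 6/37 → sign +
step 3: pivot -1 → sign −
step 4: row/col 4 already zero → sign 0
signature = (2, 2, 1)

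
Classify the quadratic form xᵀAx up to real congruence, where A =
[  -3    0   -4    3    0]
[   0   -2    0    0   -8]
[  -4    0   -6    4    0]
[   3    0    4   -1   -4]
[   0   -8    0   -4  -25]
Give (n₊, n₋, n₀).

step 0: pivot -3 → sign −
step 1: pivot -2 → sign −
step 2: pivot -2/3 → sign −
step 3: pivot 2 → sign +
step 4: pivot -1 → sign −
signature = (1, 4, 0)

Answer: (1, 4, 0)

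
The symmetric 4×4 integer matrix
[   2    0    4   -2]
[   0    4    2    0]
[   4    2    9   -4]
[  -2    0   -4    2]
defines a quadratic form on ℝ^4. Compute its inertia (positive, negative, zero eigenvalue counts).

step 0: pivot 2 → sign +
step 1: pivot 4 → sign +
step 2: row/col 2 already zero → sign 0
step 3: row/col 3 already zero → sign 0
signature = (2, 0, 2)

Answer: (2, 0, 2)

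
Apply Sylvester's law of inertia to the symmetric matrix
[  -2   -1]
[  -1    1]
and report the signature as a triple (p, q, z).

Answer: (1, 1, 0)

Derivation:
step 0: pivot -2 → sign −
step 1: pivot 3/2 → sign +
signature = (1, 1, 0)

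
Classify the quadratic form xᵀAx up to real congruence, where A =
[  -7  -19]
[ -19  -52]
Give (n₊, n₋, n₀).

Answer: (0, 2, 0)

Derivation:
step 0: pivot -7 → sign −
step 1: pivot -3/7 → sign −
signature = (0, 2, 0)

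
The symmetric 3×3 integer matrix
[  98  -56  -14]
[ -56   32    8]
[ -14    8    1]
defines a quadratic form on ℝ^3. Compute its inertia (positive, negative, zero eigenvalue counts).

Answer: (1, 1, 1)

Derivation:
step 0: pivot 98 → sign +
step 1: pivot -1 → sign −
step 2: row/col 2 already zero → sign 0
signature = (1, 1, 1)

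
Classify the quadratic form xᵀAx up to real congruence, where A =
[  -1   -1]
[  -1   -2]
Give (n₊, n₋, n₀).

Answer: (0, 2, 0)

Derivation:
step 0: pivot -1 → sign −
step 1: pivot -1 → sign −
signature = (0, 2, 0)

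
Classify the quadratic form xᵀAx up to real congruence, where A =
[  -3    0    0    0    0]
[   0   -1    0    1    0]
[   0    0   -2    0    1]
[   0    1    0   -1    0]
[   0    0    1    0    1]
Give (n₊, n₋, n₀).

Answer: (1, 3, 1)

Derivation:
step 0: pivot -3 → sign −
step 1: pivot -1 → sign −
step 2: pivot -2 → sign −
step 3: pivot 3/2 → sign +
step 4: row/col 4 already zero → sign 0
signature = (1, 3, 1)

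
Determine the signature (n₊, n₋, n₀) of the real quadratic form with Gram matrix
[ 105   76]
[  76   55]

Answer: (1, 1, 0)

Derivation:
step 0: pivot 105 → sign +
step 1: pivot -1/105 → sign −
signature = (1, 1, 0)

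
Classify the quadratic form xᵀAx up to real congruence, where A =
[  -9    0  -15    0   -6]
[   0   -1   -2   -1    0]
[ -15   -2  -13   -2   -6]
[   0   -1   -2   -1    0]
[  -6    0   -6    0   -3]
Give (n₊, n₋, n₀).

Answer: (1, 2, 2)

Derivation:
step 0: pivot -9 → sign −
step 1: pivot -1 → sign −
step 2: pivot 16 → sign +
step 3: row/col 3 already zero → sign 0
step 4: row/col 4 already zero → sign 0
signature = (1, 2, 2)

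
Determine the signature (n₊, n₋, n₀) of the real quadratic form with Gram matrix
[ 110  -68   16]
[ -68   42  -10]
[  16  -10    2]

Answer: (1, 1, 1)

Derivation:
step 0: pivot 110 → sign +
step 1: pivot -2/55 → sign −
step 2: row/col 2 already zero → sign 0
signature = (1, 1, 1)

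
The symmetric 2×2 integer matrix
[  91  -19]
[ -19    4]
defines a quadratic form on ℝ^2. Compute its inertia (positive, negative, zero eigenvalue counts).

Answer: (2, 0, 0)

Derivation:
step 0: pivot 91 → sign +
step 1: pivot 3/91 → sign +
signature = (2, 0, 0)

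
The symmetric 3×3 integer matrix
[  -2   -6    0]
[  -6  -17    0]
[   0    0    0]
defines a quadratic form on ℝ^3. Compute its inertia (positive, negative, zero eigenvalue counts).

Answer: (1, 1, 1)

Derivation:
step 0: pivot -2 → sign −
step 1: pivot 1 → sign +
step 2: row/col 2 already zero → sign 0
signature = (1, 1, 1)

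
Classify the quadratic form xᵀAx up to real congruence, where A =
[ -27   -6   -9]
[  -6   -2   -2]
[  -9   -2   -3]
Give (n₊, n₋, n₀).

Answer: (0, 2, 1)

Derivation:
step 0: pivot -27 → sign −
step 1: pivot -2/3 → sign −
step 2: row/col 2 already zero → sign 0
signature = (0, 2, 1)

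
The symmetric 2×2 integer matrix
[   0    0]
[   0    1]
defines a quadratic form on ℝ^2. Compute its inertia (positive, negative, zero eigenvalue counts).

Answer: (1, 0, 1)

Derivation:
step 0: pivot 1 → sign +
step 1: row/col 1 already zero → sign 0
signature = (1, 0, 1)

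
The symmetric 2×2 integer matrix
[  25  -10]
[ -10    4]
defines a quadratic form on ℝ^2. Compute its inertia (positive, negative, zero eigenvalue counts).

Answer: (1, 0, 1)

Derivation:
step 0: pivot 25 → sign +
step 1: row/col 1 already zero → sign 0
signature = (1, 0, 1)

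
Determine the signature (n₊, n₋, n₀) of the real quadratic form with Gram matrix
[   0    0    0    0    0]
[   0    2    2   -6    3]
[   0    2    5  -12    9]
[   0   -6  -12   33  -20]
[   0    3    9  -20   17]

step 0: pivot 2 → sign +
step 1: pivot 3 → sign +
step 2: pivot 3 → sign +
step 3: pivot 1/6 → sign +
step 4: row/col 4 already zero → sign 0
signature = (4, 0, 1)

Answer: (4, 0, 1)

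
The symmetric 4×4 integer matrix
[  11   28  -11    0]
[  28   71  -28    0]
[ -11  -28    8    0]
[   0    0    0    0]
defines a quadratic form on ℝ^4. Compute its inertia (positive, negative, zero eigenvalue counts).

Answer: (1, 2, 1)

Derivation:
step 0: pivot 11 → sign +
step 1: pivot -3/11 → sign −
step 2: pivot -3 → sign −
step 3: row/col 3 already zero → sign 0
signature = (1, 2, 1)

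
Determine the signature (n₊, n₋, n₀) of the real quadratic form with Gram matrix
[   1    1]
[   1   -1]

Answer: (1, 1, 0)

Derivation:
step 0: pivot 1 → sign +
step 1: pivot -2 → sign −
signature = (1, 1, 0)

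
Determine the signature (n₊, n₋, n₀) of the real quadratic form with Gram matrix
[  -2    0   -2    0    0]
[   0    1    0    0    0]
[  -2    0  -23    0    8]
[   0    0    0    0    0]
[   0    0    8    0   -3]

step 0: pivot -2 → sign −
step 1: pivot 1 → sign +
step 2: pivot -21 → sign −
step 3: pivot 1/21 → sign +
step 4: row/col 4 already zero → sign 0
signature = (2, 2, 1)

Answer: (2, 2, 1)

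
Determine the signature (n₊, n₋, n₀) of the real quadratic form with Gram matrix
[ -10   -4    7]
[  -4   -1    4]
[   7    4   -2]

Answer: (2, 1, 0)

Derivation:
step 0: pivot -10 → sign −
step 1: pivot 3/5 → sign +
step 2: pivot 1/2 → sign +
signature = (2, 1, 0)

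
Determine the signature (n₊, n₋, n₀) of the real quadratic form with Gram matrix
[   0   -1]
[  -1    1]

Answer: (1, 1, 0)

Derivation:
step 0: pivot 1 → sign +
step 1: pivot -1 → sign −
signature = (1, 1, 0)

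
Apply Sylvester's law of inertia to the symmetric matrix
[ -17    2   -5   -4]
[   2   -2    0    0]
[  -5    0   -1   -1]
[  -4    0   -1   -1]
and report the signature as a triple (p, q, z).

Answer: (1, 3, 0)

Derivation:
step 0: pivot -17 → sign −
step 1: pivot -30/17 → sign −
step 2: pivot 2/3 → sign +
step 3: pivot -1/10 → sign −
signature = (1, 3, 0)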